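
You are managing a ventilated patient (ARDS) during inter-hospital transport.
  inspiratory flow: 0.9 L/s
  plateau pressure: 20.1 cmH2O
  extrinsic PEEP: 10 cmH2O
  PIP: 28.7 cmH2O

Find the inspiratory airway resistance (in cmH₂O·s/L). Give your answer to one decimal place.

9.6

Raw = (PIP − Pplat) / flow = (28.7 − 20.1) / 0.9 = 8.6 / 0.9 = 9.556 cmH2O·s/L.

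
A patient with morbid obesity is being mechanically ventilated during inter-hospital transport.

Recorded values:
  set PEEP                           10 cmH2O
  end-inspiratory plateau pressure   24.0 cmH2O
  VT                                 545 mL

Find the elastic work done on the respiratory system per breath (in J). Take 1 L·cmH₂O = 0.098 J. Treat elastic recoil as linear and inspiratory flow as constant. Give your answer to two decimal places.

Elastic work ≈ ½ × (Pplat − PEEP) × Vt = 0.5 × (24.0 − 10) × 0.545 L = 0.5 × 14.0 × 0.545 = 3.815 L·cmH2O.
× 0.098 J/(L·cmH2O) → 0.3739 J.

0.37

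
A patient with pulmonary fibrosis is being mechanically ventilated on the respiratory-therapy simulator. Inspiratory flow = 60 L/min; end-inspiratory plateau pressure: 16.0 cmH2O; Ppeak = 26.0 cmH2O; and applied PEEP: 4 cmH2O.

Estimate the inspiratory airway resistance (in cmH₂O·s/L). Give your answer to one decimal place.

Flow: 60 L/min ÷ 60 = 1 L/s.
Raw = (PIP − Pplat) / flow = (26.0 − 16.0) / 1 = 10.0 / 1 = 10.0 cmH2O·s/L.

10.0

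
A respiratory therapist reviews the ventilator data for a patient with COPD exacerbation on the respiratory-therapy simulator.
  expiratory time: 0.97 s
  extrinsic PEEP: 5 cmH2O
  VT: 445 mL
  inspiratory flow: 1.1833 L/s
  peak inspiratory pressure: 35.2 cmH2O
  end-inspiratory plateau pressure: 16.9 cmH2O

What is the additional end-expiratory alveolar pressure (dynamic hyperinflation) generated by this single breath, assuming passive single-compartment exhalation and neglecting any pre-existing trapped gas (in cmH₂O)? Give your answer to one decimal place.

2.2

R = (PIP − Pplat)/V̇ = (35.2 − 16.9) / 1.1833 = 18.3/1.1833 = 15.465 cmH2O·s/L.
C = Vt/(Pplat − PEEP) = 445.0 / (16.9 − 5) = 445.0/11.9 = 37.395 mL/cmH2O.
τ = R × C = 15.465 × 0.0374 L/cmH2O = 0.5784 s.
Fraction remaining = e^(−Te/τ) = e^(−0.97/0.5784) = 0.1869; trapped volume = 445.0 × 0.1869 = 83.171 mL.
Additional alveolar pressure from trapping ≈ V_trapped / C = 83.171 / 37.395 = 2.224 cmH2O.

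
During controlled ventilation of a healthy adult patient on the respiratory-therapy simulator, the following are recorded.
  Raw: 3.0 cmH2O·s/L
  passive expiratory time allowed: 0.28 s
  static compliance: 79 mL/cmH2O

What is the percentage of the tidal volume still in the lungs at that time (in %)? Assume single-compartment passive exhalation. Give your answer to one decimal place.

τ = R × C = 3.0 × 79 mL/cmH2O = 3.0 × 0.079 L/cmH2O = 0.237 s.
Passive exhalation: V(t)/V₀ = e^(−t/τ) = e^(−0.28/0.237) = 0.3068.
Fraction remaining = 0.3068 → 30.68%.

30.7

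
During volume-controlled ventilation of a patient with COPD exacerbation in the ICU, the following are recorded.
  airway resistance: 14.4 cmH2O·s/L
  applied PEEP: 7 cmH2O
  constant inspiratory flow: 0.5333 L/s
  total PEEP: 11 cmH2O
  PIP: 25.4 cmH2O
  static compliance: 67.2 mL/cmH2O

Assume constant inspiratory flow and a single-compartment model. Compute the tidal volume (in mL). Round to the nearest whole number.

Total PEEP = 11 cmH2O (set 7 + intrinsic 4); this is the baseline alveolar pressure.
Equation of motion (constant flow): PIP = Vt/C + R·V̇ + PEEP.
Vt/C = PIP − R·V̇ − PEEP = 25.4 − 7.68 − 11 = 6.72 cmH2O.
Vt = C × 6.72 = 67.2 × 6.72 = 451.58 mL.

452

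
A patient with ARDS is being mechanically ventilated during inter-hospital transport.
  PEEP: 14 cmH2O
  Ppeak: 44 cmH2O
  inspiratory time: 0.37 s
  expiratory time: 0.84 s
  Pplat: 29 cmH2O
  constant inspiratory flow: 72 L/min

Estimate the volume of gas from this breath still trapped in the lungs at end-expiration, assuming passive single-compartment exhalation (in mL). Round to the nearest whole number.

Flow: 72 L/min ÷ 60 = 1.2 L/s.
Vt = flow × Ti = 1.2 L/s × 0.37 s × 1000 mL/L = 444.0 mL.
R = (PIP − Pplat)/V̇ = (44 − 29) / 1.2 = 15.0/1.2 = 12.5 cmH2O·s/L.
C = Vt/(Pplat − PEEP) = 444.0 / (29 − 14) = 444.0/15.0 = 29.6 mL/cmH2O.
τ = R × C = 12.5 × 0.0296 L/cmH2O = 0.37 s.
Fraction remaining = e^(−Te/τ) = e^(−0.84/0.37) = 0.1033.
Trapped volume = 444.0 × 0.1033 = 45.865 mL.

46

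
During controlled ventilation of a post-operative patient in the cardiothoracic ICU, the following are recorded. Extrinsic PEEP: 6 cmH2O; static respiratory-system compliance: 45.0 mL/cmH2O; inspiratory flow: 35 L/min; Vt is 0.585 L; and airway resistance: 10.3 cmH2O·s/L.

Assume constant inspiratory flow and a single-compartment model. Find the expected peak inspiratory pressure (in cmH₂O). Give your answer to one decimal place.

25.0

Flow: 35 L/min ÷ 60 = 0.5833 L/s.
Equation of motion (constant flow): PIP = Vt/C + R·V̇ + PEEP.
PIP = 585/45.0 + 10.3×0.5833 + 6 = 13.0 + 6.008 + 6 = 25.008 cmH2O.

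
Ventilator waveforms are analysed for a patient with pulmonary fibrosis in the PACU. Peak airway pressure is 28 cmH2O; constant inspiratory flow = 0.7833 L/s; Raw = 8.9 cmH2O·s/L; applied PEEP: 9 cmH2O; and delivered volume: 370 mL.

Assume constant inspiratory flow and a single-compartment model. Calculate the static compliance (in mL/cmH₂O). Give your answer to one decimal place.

30.8

Equation of motion (constant flow): PIP = Vt/C + R·V̇ + PEEP.
Vt/C = PIP − R·V̇ − PEEP = 28 − 8.9×0.7833 − 9 = 28 − 6.971 − 9 = 12.029 cmH2O.
C = Vt / 12.029 = 370 / 12.029 = 30.759 mL/cmH2O.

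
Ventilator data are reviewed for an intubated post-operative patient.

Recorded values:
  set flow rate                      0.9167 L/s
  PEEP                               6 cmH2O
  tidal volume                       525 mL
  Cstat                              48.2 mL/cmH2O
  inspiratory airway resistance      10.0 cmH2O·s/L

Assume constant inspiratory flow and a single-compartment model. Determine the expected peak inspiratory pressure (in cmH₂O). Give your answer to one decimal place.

Equation of motion (constant flow): PIP = Vt/C + R·V̇ + PEEP.
PIP = 525/48.2 + 10.0×0.9167 + 6 = 10.892 + 9.167 + 6 = 26.059 cmH2O.

26.1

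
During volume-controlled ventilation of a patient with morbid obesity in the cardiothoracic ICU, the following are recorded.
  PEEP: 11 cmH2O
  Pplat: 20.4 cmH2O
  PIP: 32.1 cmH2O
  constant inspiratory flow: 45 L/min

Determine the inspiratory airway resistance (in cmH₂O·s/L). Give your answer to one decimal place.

15.6

Flow: 45 L/min ÷ 60 = 0.75 L/s.
Raw = (PIP − Pplat) / flow = (32.1 − 20.4) / 0.75 = 11.7 / 0.75 = 15.6 cmH2O·s/L.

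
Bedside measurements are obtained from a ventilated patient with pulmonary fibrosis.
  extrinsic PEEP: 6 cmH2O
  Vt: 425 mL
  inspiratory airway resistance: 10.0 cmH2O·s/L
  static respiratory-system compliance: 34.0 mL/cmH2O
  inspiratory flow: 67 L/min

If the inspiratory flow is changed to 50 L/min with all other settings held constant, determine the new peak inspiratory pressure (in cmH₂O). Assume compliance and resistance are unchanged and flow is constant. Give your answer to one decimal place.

Flow: 67 L/min ÷ 60 = 1.1167 L/s.
New flow: 50 L/min ÷ 60 = 0.8333 L/s.
PIP = Vt/C + R·V̇ + PEEP (constant-flow equation of motion).
Only the resistive term changes: ΔPIP = R × ΔV̇ = 10.0 × (0.8333 − 1.1167) = 10.0 × -0.2834 = -2.834 cmH2O.
Original PIP = 425/34.0 + 10.0×1.1167 + 6 = 29.667 cmH2O; new PIP = 29.667 + (-2.834) = 26.833 cmH2O.

26.8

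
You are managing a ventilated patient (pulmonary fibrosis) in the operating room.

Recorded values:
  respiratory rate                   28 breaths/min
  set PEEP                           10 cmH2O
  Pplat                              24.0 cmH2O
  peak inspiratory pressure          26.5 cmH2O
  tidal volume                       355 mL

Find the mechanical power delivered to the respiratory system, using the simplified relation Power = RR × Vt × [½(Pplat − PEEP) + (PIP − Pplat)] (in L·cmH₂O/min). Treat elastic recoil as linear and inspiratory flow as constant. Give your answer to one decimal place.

94.4

Per-breath work = Vt × [½(Pplat−PEEP) + (PIP−Pplat)] = 0.355 × [0.5×14.0 + 2.5] = 0.355 × 9.5 = 3.373 L·cmH2O.
Power = 28 × 3.373 = 94.444 L·cmH2O/min.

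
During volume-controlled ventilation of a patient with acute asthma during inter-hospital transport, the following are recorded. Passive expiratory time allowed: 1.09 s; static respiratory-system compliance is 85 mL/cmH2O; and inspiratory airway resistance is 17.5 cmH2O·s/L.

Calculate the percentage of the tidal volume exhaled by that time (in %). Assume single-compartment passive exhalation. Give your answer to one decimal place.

τ = R × C = 17.5 × 85 mL/cmH2O = 17.5 × 0.085 L/cmH2O = 1.488 s.
Passive exhalation: V(t)/V₀ = e^(−t/τ) = e^(−1.09/1.488) = 0.4807.
Fraction exhaled = 1 − 0.4807 = 0.5193 → 51.93%.

51.9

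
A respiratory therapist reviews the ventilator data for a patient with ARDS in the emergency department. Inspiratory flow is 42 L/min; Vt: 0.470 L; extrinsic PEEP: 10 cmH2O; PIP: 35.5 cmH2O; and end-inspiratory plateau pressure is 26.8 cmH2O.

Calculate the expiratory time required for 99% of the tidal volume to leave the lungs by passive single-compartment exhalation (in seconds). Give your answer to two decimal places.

1.60

Flow: 42 L/min ÷ 60 = 0.7 L/s.
R = (PIP − Pplat)/V̇ = (35.5 − 26.8) / 0.7 = 8.7/0.7 = 12.429 cmH2O·s/L.
C = Vt/(Pplat − PEEP) = 470.0 / (26.8 − 10) = 470.0/16.8 = 27.976 mL/cmH2O.
τ = R × C = 12.429 × 0.02798 L/cmH2O = 0.3478 s.
t = −τ·ln(1 − 0.99) = −0.3478·ln(0.01) = 1.602 s.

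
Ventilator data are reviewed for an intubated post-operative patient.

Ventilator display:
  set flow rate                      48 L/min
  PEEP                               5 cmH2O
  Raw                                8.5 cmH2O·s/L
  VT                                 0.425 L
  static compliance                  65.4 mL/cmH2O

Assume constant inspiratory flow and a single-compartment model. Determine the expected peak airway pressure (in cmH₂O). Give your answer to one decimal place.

Flow: 48 L/min ÷ 60 = 0.8 L/s.
Equation of motion (constant flow): PIP = Vt/C + R·V̇ + PEEP.
PIP = 425/65.4 + 8.5×0.8 + 5 = 6.498 + 6.8 + 5 = 18.298 cmH2O.

18.3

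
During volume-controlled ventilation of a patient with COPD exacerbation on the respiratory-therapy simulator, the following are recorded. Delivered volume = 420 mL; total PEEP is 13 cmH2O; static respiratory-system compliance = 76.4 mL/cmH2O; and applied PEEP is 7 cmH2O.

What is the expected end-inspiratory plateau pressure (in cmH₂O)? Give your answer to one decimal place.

18.5

End-expiratory occlusion gives total PEEP = 13 cmH2O (intrinsic PEEP = 13 − 7 = 6). Use total PEEP for the elastic gradient.
Pplat = PEEPtotal + Vt / Cstat = 13 + 420 / 76.4 = 13 + 5.497 = 18.497 cmH2O.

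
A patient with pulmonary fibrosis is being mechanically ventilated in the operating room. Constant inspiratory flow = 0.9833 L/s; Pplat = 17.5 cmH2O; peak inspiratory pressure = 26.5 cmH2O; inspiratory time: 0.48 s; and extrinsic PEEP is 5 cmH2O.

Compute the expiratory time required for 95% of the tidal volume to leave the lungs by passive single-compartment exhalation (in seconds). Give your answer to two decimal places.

Vt = flow × Ti = 0.9833 L/s × 0.48 s × 1000 mL/L = 471.98 mL.
R = (PIP − Pplat)/V̇ = (26.5 − 17.5) / 0.9833 = 9.0/0.9833 = 9.153 cmH2O·s/L.
C = Vt/(Pplat − PEEP) = 471.98 / (17.5 − 5) = 471.98/12.5 = 37.758 mL/cmH2O.
τ = R × C = 9.153 × 0.03776 L/cmH2O = 0.3456 s.
t = −τ·ln(1 − 0.95) = −0.3456·ln(0.05) = 1.035 s.

1.04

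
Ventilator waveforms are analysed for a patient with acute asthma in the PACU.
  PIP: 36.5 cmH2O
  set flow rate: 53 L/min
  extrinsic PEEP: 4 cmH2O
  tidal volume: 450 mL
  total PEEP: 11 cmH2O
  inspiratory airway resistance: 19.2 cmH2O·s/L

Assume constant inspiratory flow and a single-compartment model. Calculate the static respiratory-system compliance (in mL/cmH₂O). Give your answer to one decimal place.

Flow: 53 L/min ÷ 60 = 0.8833 L/s.
Total PEEP = 11 cmH2O (set 4 + intrinsic 7); this is the baseline alveolar pressure.
Equation of motion (constant flow): PIP = Vt/C + R·V̇ + PEEP.
Vt/C = PIP − R·V̇ − PEEP = 36.5 − 19.2×0.8833 − 11 = 36.5 − 16.959 − 11 = 8.541 cmH2O.
C = Vt / 8.541 = 450 / 8.541 = 52.687 mL/cmH2O.

52.7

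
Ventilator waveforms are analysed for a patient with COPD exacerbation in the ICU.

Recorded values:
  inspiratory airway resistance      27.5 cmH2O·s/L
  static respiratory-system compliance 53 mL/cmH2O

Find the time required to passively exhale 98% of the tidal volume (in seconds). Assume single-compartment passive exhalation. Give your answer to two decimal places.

5.70

τ = R × C = 27.5 × 53 mL/cmH2O = 27.5 × 0.053 L/cmH2O = 1.458 s.
Exhaled fraction f = 1 − e^(−t/τ) → t = −τ·ln(1 − f) = −1.458·ln(0.02) = 5.704 s.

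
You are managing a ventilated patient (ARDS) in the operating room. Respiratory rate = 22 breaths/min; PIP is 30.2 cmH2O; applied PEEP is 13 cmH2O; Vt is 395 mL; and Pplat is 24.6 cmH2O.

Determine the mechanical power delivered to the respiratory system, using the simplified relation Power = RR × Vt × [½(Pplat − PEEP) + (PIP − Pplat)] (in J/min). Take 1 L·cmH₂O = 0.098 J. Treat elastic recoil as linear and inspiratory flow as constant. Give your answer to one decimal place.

Per-breath work = Vt × [½(Pplat−PEEP) + (PIP−Pplat)] = 0.395 × [0.5×11.6 + 5.6] = 0.395 × 11.4 = 4.503 L·cmH2O.
Power = 22 × 4.503 = 99.066 L·cmH2O/min.
× 0.098 J/(L·cmH2O) → 9.708 J/min.

9.7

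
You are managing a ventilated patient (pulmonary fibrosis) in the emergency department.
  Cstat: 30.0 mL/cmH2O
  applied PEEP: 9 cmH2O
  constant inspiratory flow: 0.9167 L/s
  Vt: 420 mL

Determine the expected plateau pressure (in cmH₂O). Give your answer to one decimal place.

Pplat = PEEP + Vt / Cstat = 9 + 420 / 30.0 = 9 + 14.0 = 23.0 cmH2O.

23.0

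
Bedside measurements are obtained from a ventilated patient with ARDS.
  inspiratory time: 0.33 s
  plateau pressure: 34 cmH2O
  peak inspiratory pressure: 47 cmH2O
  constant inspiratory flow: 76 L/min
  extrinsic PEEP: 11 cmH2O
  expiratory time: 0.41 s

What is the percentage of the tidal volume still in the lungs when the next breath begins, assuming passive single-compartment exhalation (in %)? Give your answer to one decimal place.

Flow: 76 L/min ÷ 60 = 1.2667 L/s.
Vt = flow × Ti = 1.2667 L/s × 0.33 s × 1000 mL/L = 418.01 mL.
R = (PIP − Pplat)/V̇ = (47 − 34) / 1.2667 = 13.0/1.2667 = 10.263 cmH2O·s/L.
C = Vt/(Pplat − PEEP) = 418.01 / (34 − 11) = 418.01/23.0 = 18.174 mL/cmH2O.
τ = R × C = 10.263 × 0.01817 L/cmH2O = 0.1865 s.
Fraction remaining at end-expiration = e^(−Te/τ) = e^(−0.41/0.1865) = 0.111 → 11.1%.

11.1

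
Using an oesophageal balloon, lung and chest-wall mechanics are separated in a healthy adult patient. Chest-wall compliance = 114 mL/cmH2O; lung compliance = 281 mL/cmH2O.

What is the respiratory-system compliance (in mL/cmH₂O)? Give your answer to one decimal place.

81.1

Lung and chest wall are elastances in series: 1/Crs = 1/CL + 1/Ccw.
1/Crs = 1/281 + 1/114 = 0.01233.
Crs = 81.103 mL/cmH2O.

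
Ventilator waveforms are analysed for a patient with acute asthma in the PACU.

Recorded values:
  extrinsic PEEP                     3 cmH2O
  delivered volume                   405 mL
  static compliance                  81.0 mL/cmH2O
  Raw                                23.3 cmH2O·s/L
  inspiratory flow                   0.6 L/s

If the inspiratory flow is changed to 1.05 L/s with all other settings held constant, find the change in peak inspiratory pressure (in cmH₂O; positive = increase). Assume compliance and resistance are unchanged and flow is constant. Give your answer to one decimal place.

10.5

PIP = Vt/C + R·V̇ + PEEP (constant-flow equation of motion).
Only the resistive term changes: ΔPIP = R × ΔV̇ = 23.3 × (1.05 − 0.6) = 23.3 × 0.45 = 10.485 cmH2O.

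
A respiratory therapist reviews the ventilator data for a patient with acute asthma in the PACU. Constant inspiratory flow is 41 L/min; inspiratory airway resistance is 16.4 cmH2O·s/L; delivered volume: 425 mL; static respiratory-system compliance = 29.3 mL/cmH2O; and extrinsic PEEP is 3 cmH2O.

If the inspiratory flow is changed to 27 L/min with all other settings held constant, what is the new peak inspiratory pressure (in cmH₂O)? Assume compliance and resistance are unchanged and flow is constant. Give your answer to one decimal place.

24.9

Flow: 41 L/min ÷ 60 = 0.6833 L/s.
New flow: 27 L/min ÷ 60 = 0.45 L/s.
PIP = Vt/C + R·V̇ + PEEP (constant-flow equation of motion).
Only the resistive term changes: ΔPIP = R × ΔV̇ = 16.4 × (0.45 − 0.6833) = 16.4 × -0.2333 = -3.826 cmH2O.
Original PIP = 425/29.3 + 16.4×0.6833 + 3 = 28.711 cmH2O; new PIP = 28.711 + (-3.826) = 24.885 cmH2O.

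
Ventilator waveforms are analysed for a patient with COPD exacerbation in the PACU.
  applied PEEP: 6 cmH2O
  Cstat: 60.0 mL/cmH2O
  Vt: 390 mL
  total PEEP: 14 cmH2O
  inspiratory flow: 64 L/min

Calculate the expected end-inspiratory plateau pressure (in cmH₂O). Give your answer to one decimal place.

End-expiratory occlusion gives total PEEP = 14 cmH2O (intrinsic PEEP = 14 − 6 = 8). Use total PEEP for the elastic gradient.
Pplat = PEEPtotal + Vt / Cstat = 14 + 390 / 60.0 = 14 + 6.5 = 20.5 cmH2O.

20.5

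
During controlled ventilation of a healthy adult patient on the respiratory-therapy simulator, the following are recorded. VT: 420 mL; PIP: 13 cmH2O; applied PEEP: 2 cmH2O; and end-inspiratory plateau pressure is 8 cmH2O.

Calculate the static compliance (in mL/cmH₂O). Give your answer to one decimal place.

Cstat = Vt / (Pplat − PEEP) = 420 / (8 − 2) = 420 / 6.0 = 70.0 mL/cmH2O.

70.0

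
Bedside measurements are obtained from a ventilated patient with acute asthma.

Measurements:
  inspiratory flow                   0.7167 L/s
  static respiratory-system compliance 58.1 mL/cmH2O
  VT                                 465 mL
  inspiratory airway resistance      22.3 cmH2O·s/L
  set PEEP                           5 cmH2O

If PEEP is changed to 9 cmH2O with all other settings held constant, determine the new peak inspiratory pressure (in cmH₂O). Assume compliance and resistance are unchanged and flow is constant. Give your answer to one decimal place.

PIP = Vt/C + R·V̇ + PEEP (constant-flow equation of motion).
Only the baseline term changes: ΔPIP = ΔPEEP = 9 − 5 = 4.0 cmH2O.
Original PIP = 465/58.1 + 22.3×0.7167 + 5 = 28.986 cmH2O; new PIP = 28.986 + (4.0) = 32.986 cmH2O.

33.0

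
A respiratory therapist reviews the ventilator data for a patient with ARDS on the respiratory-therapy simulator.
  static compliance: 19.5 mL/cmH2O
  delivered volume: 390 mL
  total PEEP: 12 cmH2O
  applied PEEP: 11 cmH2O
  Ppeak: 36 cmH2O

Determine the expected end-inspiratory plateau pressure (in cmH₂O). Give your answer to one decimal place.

End-expiratory occlusion gives total PEEP = 12 cmH2O (intrinsic PEEP = 12 − 11 = 1). Use total PEEP for the elastic gradient.
Pplat = PEEPtotal + Vt / Cstat = 12 + 390 / 19.5 = 12 + 20.0 = 32.0 cmH2O.

32.0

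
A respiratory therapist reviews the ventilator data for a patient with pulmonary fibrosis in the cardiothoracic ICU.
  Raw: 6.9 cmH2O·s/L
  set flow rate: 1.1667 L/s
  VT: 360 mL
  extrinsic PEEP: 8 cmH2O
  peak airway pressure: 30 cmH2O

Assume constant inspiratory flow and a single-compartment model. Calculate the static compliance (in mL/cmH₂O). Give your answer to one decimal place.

Equation of motion (constant flow): PIP = Vt/C + R·V̇ + PEEP.
Vt/C = PIP − R·V̇ − PEEP = 30 − 6.9×1.1667 − 8 = 30 − 8.05 − 8 = 13.95 cmH2O.
C = Vt / 13.95 = 360 / 13.95 = 25.806 mL/cmH2O.

25.8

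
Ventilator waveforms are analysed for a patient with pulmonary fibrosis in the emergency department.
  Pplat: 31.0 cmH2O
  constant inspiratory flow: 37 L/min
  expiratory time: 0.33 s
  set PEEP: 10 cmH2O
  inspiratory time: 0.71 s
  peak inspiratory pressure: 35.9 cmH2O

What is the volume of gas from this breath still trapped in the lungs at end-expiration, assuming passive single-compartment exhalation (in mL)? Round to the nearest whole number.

60

Flow: 37 L/min ÷ 60 = 0.6167 L/s.
Vt = flow × Ti = 0.6167 L/s × 0.71 s × 1000 mL/L = 437.86 mL.
R = (PIP − Pplat)/V̇ = (35.9 − 31.0) / 0.6167 = 4.9/0.6167 = 7.946 cmH2O·s/L.
C = Vt/(Pplat − PEEP) = 437.86 / (31.0 − 10) = 437.86/21.0 = 20.85 mL/cmH2O.
τ = R × C = 7.946 × 0.02085 L/cmH2O = 0.1657 s.
Fraction remaining = e^(−Te/τ) = e^(−0.33/0.1657) = 0.1365.
Trapped volume = 437.86 × 0.1365 = 59.768 mL.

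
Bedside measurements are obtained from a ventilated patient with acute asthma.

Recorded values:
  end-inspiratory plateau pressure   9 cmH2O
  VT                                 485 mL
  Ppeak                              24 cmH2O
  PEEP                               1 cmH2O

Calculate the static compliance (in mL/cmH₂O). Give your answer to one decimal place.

60.6

Cstat = Vt / (Pplat − PEEP) = 485 / (9 − 1) = 485 / 8.0 = 60.625 mL/cmH2O.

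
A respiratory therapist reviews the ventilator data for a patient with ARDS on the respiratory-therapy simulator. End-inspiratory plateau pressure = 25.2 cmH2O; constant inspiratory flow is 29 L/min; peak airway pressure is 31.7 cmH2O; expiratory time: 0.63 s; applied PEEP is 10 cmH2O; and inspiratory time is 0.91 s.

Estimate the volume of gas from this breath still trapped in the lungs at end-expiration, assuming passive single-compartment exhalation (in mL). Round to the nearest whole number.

87

Flow: 29 L/min ÷ 60 = 0.4833 L/s.
Vt = flow × Ti = 0.4833 L/s × 0.91 s × 1000 mL/L = 439.8 mL.
R = (PIP − Pplat)/V̇ = (31.7 − 25.2) / 0.4833 = 6.5/0.4833 = 13.449 cmH2O·s/L.
C = Vt/(Pplat − PEEP) = 439.8 / (25.2 − 10) = 439.8/15.2 = 28.934 mL/cmH2O.
τ = R × C = 13.449 × 0.02893 L/cmH2O = 0.3891 s.
Fraction remaining = e^(−Te/τ) = e^(−0.63/0.3891) = 0.1981.
Trapped volume = 439.8 × 0.1981 = 87.124 mL.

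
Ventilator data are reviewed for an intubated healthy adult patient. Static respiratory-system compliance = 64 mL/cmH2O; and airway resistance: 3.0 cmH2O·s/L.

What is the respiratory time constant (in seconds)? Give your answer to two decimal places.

0.19

τ = R × C = 3.0 × 64 mL/cmH2O = 3.0 × 0.064 L/cmH2O = 0.192 s.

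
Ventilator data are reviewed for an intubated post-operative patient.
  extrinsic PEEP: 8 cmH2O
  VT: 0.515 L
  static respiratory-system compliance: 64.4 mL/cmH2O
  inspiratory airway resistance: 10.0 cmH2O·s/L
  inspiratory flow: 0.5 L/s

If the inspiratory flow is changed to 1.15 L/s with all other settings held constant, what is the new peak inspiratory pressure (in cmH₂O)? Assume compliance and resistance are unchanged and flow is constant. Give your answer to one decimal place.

PIP = Vt/C + R·V̇ + PEEP (constant-flow equation of motion).
Only the resistive term changes: ΔPIP = R × ΔV̇ = 10.0 × (1.15 − 0.5) = 10.0 × 0.65 = 6.5 cmH2O.
Original PIP = 515/64.4 + 10.0×0.5 + 8 = 20.997 cmH2O; new PIP = 20.997 + (6.5) = 27.497 cmH2O.

27.5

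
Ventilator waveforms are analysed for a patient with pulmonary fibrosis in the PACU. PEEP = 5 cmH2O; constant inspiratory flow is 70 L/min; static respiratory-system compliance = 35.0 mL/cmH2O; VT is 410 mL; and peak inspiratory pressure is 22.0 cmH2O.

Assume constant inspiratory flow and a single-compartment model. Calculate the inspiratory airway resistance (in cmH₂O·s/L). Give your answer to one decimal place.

Flow: 70 L/min ÷ 60 = 1.1667 L/s.
Equation of motion (constant flow): PIP = Vt/C + R·V̇ + PEEP.
R·V̇ = PIP − Vt/C − PEEP = 22.0 − 410/35.0 − 5 = 22.0 − 11.714 − 5 = 5.286 cmH2O.
R = 5.286 / 1.1667 = 4.531 cmH2O·s/L.

4.5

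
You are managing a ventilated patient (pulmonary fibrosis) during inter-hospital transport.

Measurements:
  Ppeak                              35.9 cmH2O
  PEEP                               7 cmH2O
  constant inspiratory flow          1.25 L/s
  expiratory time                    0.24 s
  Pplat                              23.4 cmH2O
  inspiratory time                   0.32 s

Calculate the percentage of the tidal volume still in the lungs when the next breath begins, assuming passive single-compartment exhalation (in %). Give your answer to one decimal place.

Vt = flow × Ti = 1.25 L/s × 0.32 s × 1000 mL/L = 400.0 mL.
R = (PIP − Pplat)/V̇ = (35.9 − 23.4) / 1.25 = 12.5/1.25 = 10.0 cmH2O·s/L.
C = Vt/(Pplat − PEEP) = 400.0 / (23.4 − 7) = 400.0/16.4 = 24.39 mL/cmH2O.
τ = R × C = 10.0 × 0.02439 L/cmH2O = 0.2439 s.
Fraction remaining at end-expiration = e^(−Te/τ) = e^(−0.24/0.2439) = 0.3738 → 37.38%.

37.4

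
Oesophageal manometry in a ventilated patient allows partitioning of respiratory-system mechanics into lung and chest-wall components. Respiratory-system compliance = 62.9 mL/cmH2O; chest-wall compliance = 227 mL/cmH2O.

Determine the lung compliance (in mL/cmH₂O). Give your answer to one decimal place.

87.0

1/CL = 1/Crs − 1/Ccw.
1/CL = 1/62.9 − 1/227 = 0.01149.
CL = 87.032 mL/cmH2O.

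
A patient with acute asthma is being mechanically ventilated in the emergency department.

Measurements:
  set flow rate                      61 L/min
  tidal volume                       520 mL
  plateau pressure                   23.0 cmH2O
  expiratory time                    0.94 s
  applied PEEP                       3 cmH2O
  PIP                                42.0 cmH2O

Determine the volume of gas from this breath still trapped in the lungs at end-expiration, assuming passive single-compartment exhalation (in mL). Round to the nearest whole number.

75

Flow: 61 L/min ÷ 60 = 1.0167 L/s.
R = (PIP − Pplat)/V̇ = (42.0 − 23.0) / 1.0167 = 19.0/1.0167 = 18.688 cmH2O·s/L.
C = Vt/(Pplat − PEEP) = 520.0 / (23.0 − 3) = 520.0/20.0 = 26.0 mL/cmH2O.
τ = R × C = 18.688 × 0.026 L/cmH2O = 0.4859 s.
Fraction remaining = e^(−Te/τ) = e^(−0.94/0.4859) = 0.1445.
Trapped volume = 520.0 × 0.1445 = 75.14 mL.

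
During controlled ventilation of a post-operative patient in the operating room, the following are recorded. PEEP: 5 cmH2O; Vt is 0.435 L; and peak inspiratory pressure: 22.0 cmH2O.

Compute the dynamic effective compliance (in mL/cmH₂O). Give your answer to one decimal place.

Dynamic compliance = Vt / (PIP − PEEP) = 435 / (22.0 − 5) = 435 / 17.0 = 25.588 mL/cmH2O.

25.6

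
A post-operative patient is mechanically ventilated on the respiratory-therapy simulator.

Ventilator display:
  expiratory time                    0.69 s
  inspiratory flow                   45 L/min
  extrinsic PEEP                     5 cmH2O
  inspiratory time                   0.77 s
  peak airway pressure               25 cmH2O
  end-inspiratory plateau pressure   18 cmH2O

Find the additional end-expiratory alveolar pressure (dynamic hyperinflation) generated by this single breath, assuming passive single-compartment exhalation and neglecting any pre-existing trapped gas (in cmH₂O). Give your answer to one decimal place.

Flow: 45 L/min ÷ 60 = 0.75 L/s.
Vt = flow × Ti = 0.75 L/s × 0.77 s × 1000 mL/L = 577.5 mL.
R = (PIP − Pplat)/V̇ = (25 − 18) / 0.75 = 7.0/0.75 = 9.333 cmH2O·s/L.
C = Vt/(Pplat − PEEP) = 577.5 / (18 − 5) = 577.5/13.0 = 44.423 mL/cmH2O.
τ = R × C = 9.333 × 0.04442 L/cmH2O = 0.4146 s.
Fraction remaining = e^(−Te/τ) = e^(−0.69/0.4146) = 0.1893; trapped volume = 577.5 × 0.1893 = 109.32 mL.
Additional alveolar pressure from trapping ≈ V_trapped / C = 109.32 / 44.423 = 2.461 cmH2O.

2.5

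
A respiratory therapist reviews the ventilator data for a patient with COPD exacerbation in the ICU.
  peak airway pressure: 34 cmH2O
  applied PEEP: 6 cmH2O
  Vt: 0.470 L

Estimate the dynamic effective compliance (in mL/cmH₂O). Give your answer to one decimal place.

Dynamic compliance = Vt / (PIP − PEEP) = 470 / (34 − 6) = 470 / 28.0 = 16.786 mL/cmH2O.

16.8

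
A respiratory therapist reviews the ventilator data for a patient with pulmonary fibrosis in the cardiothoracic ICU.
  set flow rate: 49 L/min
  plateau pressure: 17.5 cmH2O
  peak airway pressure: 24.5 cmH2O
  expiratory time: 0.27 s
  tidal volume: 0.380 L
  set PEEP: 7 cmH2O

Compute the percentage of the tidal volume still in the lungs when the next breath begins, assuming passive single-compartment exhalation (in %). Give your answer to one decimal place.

41.9

Flow: 49 L/min ÷ 60 = 0.8167 L/s.
R = (PIP − Pplat)/V̇ = (24.5 − 17.5) / 0.8167 = 7.0/0.8167 = 8.571 cmH2O·s/L.
C = Vt/(Pplat − PEEP) = 380.0 / (17.5 − 7) = 380.0/10.5 = 36.19 mL/cmH2O.
τ = R × C = 8.571 × 0.03619 L/cmH2O = 0.3102 s.
Fraction remaining at end-expiration = e^(−Te/τ) = e^(−0.27/0.3102) = 0.4188 → 41.88%.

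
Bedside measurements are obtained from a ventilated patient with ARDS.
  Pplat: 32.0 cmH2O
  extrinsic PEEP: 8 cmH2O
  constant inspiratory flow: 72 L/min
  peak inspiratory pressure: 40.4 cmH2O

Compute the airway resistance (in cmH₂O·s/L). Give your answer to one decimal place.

7.0

Flow: 72 L/min ÷ 60 = 1.2 L/s.
Raw = (PIP − Pplat) / flow = (40.4 − 32.0) / 1.2 = 8.4 / 1.2 = 7.0 cmH2O·s/L.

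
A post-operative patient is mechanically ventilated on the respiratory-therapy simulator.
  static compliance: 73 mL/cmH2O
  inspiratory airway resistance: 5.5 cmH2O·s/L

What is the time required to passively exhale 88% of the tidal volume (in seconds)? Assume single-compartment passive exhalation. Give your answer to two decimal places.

0.85

τ = R × C = 5.5 × 73 mL/cmH2O = 5.5 × 0.073 L/cmH2O = 0.4015 s.
Exhaled fraction f = 1 − e^(−t/τ) → t = −τ·ln(1 − f) = −0.4015·ln(0.12) = 0.8513 s.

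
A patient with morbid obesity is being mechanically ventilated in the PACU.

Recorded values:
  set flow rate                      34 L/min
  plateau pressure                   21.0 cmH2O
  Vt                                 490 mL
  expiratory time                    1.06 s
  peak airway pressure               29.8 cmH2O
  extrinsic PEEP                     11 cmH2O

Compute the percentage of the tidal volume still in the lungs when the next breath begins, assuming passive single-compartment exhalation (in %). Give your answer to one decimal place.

Flow: 34 L/min ÷ 60 = 0.5667 L/s.
R = (PIP − Pplat)/V̇ = (29.8 − 21.0) / 0.5667 = 8.8/0.5667 = 15.528 cmH2O·s/L.
C = Vt/(Pplat − PEEP) = 490.0 / (21.0 − 11) = 490.0/10.0 = 49.0 mL/cmH2O.
τ = R × C = 15.528 × 0.049 L/cmH2O = 0.7609 s.
Fraction remaining at end-expiration = e^(−Te/τ) = e^(−1.06/0.7609) = 0.2483 → 24.83%.

24.8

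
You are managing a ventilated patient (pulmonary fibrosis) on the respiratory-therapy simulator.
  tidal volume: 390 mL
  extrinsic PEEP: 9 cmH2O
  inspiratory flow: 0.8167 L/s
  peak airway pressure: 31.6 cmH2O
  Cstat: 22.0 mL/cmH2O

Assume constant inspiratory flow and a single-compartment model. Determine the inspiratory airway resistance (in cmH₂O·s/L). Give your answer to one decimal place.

6.0

Equation of motion (constant flow): PIP = Vt/C + R·V̇ + PEEP.
R·V̇ = PIP − Vt/C − PEEP = 31.6 − 390/22.0 − 9 = 31.6 − 17.727 − 9 = 4.873 cmH2O.
R = 4.873 / 0.8167 = 5.967 cmH2O·s/L.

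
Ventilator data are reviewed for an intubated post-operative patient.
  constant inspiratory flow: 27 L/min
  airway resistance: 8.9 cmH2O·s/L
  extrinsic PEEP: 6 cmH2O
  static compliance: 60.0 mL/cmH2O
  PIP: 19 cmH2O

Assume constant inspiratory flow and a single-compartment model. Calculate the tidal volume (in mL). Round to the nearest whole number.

Flow: 27 L/min ÷ 60 = 0.45 L/s.
Equation of motion (constant flow): PIP = Vt/C + R·V̇ + PEEP.
Vt/C = PIP − R·V̇ − PEEP = 19 − 4.005 − 6 = 8.995 cmH2O.
Vt = C × 8.995 = 60.0 × 8.995 = 539.7 mL.

540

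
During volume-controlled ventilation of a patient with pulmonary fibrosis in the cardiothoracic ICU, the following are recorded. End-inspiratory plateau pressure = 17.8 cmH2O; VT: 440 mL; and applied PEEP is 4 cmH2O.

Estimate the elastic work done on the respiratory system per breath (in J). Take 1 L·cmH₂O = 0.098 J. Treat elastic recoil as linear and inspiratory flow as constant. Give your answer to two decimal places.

0.30

Elastic work ≈ ½ × (Pplat − PEEP) × Vt = 0.5 × (17.8 − 4) × 0.440 L = 0.5 × 13.8 × 0.440 = 3.036 L·cmH2O.
× 0.098 J/(L·cmH2O) → 0.2975 J.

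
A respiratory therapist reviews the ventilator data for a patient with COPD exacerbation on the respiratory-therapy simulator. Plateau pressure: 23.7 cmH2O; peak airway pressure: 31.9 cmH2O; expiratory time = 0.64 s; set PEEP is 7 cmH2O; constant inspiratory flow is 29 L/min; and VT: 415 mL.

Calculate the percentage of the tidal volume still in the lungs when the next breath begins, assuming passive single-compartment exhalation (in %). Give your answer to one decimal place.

Flow: 29 L/min ÷ 60 = 0.4833 L/s.
R = (PIP − Pplat)/V̇ = (31.9 − 23.7) / 0.4833 = 8.2/0.4833 = 16.967 cmH2O·s/L.
C = Vt/(Pplat − PEEP) = 415.0 / (23.7 − 7) = 415.0/16.7 = 24.85 mL/cmH2O.
τ = R × C = 16.967 × 0.02485 L/cmH2O = 0.4216 s.
Fraction remaining at end-expiration = e^(−Te/τ) = e^(−0.64/0.4216) = 0.2191 → 21.91%.

21.9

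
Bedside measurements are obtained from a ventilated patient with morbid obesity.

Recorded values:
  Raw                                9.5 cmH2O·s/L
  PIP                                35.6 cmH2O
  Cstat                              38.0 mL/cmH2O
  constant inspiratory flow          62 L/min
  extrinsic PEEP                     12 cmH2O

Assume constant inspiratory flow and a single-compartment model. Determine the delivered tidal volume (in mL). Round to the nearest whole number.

524

Flow: 62 L/min ÷ 60 = 1.0333 L/s.
Equation of motion (constant flow): PIP = Vt/C + R·V̇ + PEEP.
Vt/C = PIP − R·V̇ − PEEP = 35.6 − 9.816 − 12 = 13.784 cmH2O.
Vt = C × 13.784 = 38.0 × 13.784 = 523.79 mL.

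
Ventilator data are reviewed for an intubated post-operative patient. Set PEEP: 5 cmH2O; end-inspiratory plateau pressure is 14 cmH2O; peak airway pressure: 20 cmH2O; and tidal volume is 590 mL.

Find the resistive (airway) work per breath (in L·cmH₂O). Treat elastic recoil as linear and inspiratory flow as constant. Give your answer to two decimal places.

With constant inspiratory flow the resistive pressure is constant at PIP − Pplat = 20 − 14 = 6.0 cmH2O, so resistive work = 6.0 × 0.590 = 3.54 L·cmH2O.

3.54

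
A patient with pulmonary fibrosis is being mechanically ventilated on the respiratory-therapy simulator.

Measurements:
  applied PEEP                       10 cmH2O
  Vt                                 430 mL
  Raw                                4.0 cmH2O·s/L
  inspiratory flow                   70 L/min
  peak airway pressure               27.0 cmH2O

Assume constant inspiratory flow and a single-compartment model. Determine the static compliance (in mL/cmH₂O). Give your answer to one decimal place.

Flow: 70 L/min ÷ 60 = 1.1667 L/s.
Equation of motion (constant flow): PIP = Vt/C + R·V̇ + PEEP.
Vt/C = PIP − R·V̇ − PEEP = 27.0 − 4.0×1.1667 − 10 = 27.0 − 4.667 − 10 = 12.333 cmH2O.
C = Vt / 12.333 = 430 / 12.333 = 34.866 mL/cmH2O.

34.9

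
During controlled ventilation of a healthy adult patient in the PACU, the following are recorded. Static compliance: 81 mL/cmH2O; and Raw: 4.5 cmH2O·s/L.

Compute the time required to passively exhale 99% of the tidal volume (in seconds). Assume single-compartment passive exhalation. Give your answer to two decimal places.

τ = R × C = 4.5 × 81 mL/cmH2O = 4.5 × 0.081 L/cmH2O = 0.3645 s.
Exhaled fraction f = 1 − e^(−t/τ) → t = −τ·ln(1 − f) = −0.3645·ln(0.01) = 1.679 s.

1.68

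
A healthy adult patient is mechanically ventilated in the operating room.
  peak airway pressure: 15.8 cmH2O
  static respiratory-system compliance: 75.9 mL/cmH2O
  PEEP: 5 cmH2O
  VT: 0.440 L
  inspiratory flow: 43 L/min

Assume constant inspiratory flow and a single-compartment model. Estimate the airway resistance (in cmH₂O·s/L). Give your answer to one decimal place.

7.0

Flow: 43 L/min ÷ 60 = 0.7167 L/s.
Equation of motion (constant flow): PIP = Vt/C + R·V̇ + PEEP.
R·V̇ = PIP − Vt/C − PEEP = 15.8 − 440/75.9 − 5 = 15.8 − 5.797 − 5 = 5.003 cmH2O.
R = 5.003 / 0.7167 = 6.981 cmH2O·s/L.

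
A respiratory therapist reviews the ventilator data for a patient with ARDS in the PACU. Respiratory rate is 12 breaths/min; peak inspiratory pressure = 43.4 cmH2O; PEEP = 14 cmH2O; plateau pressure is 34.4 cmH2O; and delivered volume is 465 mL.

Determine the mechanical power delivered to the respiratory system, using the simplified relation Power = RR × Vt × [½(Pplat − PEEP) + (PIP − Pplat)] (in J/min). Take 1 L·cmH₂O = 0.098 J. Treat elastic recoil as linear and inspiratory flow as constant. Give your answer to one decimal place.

10.5

Per-breath work = Vt × [½(Pplat−PEEP) + (PIP−Pplat)] = 0.465 × [0.5×20.4 + 9.0] = 0.465 × 19.2 = 8.928 L·cmH2O.
Power = 12 × 8.928 = 107.14 L·cmH2O/min.
× 0.098 J/(L·cmH2O) → 10.5 J/min.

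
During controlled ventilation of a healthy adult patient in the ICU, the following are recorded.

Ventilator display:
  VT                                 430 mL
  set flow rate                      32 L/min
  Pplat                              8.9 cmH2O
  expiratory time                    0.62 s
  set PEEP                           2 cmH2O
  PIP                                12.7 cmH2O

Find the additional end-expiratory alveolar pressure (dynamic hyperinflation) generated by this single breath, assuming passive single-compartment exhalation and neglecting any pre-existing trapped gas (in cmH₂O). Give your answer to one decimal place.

1.7

Flow: 32 L/min ÷ 60 = 0.5333 L/s.
R = (PIP − Pplat)/V̇ = (12.7 − 8.9) / 0.5333 = 3.8/0.5333 = 7.125 cmH2O·s/L.
C = Vt/(Pplat − PEEP) = 430.0 / (8.9 − 2) = 430.0/6.9 = 62.319 mL/cmH2O.
τ = R × C = 7.125 × 0.06232 L/cmH2O = 0.444 s.
Fraction remaining = e^(−Te/τ) = e^(−0.62/0.444) = 0.2475; trapped volume = 430.0 × 0.2475 = 106.43 mL.
Additional alveolar pressure from trapping ≈ V_trapped / C = 106.43 / 62.319 = 1.708 cmH2O.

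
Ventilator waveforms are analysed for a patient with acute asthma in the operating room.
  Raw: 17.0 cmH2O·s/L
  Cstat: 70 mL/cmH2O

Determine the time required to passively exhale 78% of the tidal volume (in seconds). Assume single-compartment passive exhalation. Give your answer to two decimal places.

τ = R × C = 17.0 × 70 mL/cmH2O = 17.0 × 0.070 L/cmH2O = 1.19 s.
Exhaled fraction f = 1 − e^(−t/τ) → t = −τ·ln(1 − f) = −1.19·ln(0.22) = 1.802 s.

1.80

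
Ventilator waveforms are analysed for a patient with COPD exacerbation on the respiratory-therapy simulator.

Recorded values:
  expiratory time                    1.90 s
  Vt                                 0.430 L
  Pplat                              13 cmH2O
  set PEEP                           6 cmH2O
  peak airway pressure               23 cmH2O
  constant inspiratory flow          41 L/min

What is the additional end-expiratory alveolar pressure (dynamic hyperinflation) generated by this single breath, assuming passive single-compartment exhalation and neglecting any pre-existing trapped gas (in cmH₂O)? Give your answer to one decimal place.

0.8

Flow: 41 L/min ÷ 60 = 0.6833 L/s.
R = (PIP − Pplat)/V̇ = (23 − 13) / 0.6833 = 10.0/0.6833 = 14.635 cmH2O·s/L.
C = Vt/(Pplat − PEEP) = 430.0 / (13 − 6) = 430.0/7.0 = 61.429 mL/cmH2O.
τ = R × C = 14.635 × 0.06143 L/cmH2O = 0.899 s.
Fraction remaining = e^(−Te/τ) = e^(−1.90/0.899) = 0.1208; trapped volume = 430.0 × 0.1208 = 51.944 mL.
Additional alveolar pressure from trapping ≈ V_trapped / C = 51.944 / 61.429 = 0.8456 cmH2O.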